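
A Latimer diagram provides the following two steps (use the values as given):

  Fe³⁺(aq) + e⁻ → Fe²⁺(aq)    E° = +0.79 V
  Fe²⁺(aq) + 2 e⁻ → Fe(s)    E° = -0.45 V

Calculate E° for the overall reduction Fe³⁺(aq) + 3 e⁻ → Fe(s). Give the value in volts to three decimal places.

Standard free energies of sequential steps add: ΔG°₃ = ΔG°₁ + ΔG°₂, so n₃E°₃ = n₁E°₁ + n₂E°₂.
E°₃ = (1×+0.79 + 2×-0.45) / 3 = (-0.110) / 3 = -0.037 V.

-0.037 V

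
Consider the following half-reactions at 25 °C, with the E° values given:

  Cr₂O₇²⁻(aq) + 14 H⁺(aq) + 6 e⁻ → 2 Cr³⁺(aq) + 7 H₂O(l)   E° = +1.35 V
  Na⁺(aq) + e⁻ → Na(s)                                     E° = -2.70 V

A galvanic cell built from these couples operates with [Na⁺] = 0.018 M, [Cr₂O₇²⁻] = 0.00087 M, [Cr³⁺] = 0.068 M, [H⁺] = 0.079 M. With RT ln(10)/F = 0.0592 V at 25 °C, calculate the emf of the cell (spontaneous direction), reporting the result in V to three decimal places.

Cr₂O₇²⁻/Cr³⁺ is the cathode (higher E°), Na⁺/Na the anode: E°cell = +1.35 − (-2.70) = +4.05 V, n = 6.
Overall: Cr₂O₇²⁻(aq) + 14 H⁺(aq) + 6 Na(s) → 2 Cr³⁺(aq) + 7 H₂O(l) + 6 Na⁺(aq)
Q = [Cr³⁺]^2·[Na⁺]^6 / ([Cr₂O₇²⁻]·[H⁺]^14); log Q = 5.690.
E = E° − (0.0592/n) log Q = +4.05 − (0.0592/6)(5.690) = +3.994 V.

+3.994 V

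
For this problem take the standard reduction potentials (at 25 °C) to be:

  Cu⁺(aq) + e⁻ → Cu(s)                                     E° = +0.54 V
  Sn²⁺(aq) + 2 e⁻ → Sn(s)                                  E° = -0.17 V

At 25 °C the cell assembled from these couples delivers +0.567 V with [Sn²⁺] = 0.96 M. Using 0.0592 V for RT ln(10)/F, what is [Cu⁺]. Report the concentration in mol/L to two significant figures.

0.0038 M

Cu⁺/Cu is the cathode, Sn²⁺/Sn the anode: E°cell = +0.71 V, n = 2.
Overall reaction: 2 Cu⁺(aq) + Sn(s) → 2 Cu(s) + Sn²⁺(aq); Q = [Sn²⁺]^1/[Cu⁺]^2.
From E = E° − (0.0592/n) log Q: log Q = (E° − E)·n/0.0592 = (+0.71 − (+0.567))·2/0.0592 = 4.8311.
So 2·log[Cu⁺] = 1·log(0.96) − log Q = -0.0177 − (4.8311) = -4.8488; log[Cu⁺] = -4.8488 / 2 = -2.4244; [Cu⁺] = 10^(-2.4244) ≈ 0.0038 M.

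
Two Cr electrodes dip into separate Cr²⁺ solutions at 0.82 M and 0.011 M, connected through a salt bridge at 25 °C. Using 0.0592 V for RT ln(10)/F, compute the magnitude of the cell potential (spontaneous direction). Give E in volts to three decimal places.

For a concentration cell E°cell = 0. The 0.82 M side is the cathode (reduction is favoured where [Cr²⁺] is higher).
With n = 2, E = −(0.0592/2) log([Cr²⁺]ₐₙ/[Cr²⁺]꜀ₐₜ) = −(0.0592/2) log(0.011/0.82) = −(0.0592/2)(-1.872) = +0.055 V.

+0.055 V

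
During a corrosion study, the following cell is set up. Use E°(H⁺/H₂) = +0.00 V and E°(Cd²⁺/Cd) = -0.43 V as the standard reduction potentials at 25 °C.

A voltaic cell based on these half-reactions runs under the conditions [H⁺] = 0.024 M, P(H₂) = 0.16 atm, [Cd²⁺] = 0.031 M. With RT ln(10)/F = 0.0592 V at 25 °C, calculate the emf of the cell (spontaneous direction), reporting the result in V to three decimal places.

H⁺/H₂ is the cathode (higher E°), Cd²⁺/Cd the anode: E°cell = +0.00 − (-0.43) = +0.43 V, n = 2.
Overall: 2 H⁺(aq) + Cd(s) → H₂(g) + Cd²⁺(aq)
Q = P(H₂)·[Cd²⁺] / ([H⁺]^2); log Q = 0.935.
E = E° − (0.0592/n) log Q = +0.43 − (0.0592/2)(0.935) = +0.402 V.

+0.402 V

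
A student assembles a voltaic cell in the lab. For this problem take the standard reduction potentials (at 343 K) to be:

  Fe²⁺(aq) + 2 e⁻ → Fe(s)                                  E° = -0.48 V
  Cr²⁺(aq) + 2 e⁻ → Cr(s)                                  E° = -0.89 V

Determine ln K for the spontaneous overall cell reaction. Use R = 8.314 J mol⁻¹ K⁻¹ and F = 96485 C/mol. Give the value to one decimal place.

27.7

Cathode: Fe²⁺/Fe; anode: Cr²⁺/Cr. E°cell = (-0.48) − (-0.89) = +0.41 V, with n = 2.
ΔG° = −nFE° = −RT ln K, so ln K = nFE°/(RT) = (2)(96485)(+0.41) / ((8.314)(343)) = 27.744.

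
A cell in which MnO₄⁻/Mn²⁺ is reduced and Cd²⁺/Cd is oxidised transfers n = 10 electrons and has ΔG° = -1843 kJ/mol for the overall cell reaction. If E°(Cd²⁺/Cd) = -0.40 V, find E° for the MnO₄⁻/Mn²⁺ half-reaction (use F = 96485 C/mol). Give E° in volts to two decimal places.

E°cell = −ΔG°/(nF) = −(-1843×10³)/((10)(96485)) = +1.910 V.
Since MnO₄⁻/Mn²⁺ is the cathode and Cd²⁺/Cd the anode, E°cell = E°(MnO₄⁻/Mn²⁺) − E°(Cd²⁺/Cd).
So E°(MnO₄⁻/Mn²⁺) = E°cell + E°(Cd²⁺/Cd) = +1.910 + (-0.40) = +1.51 V.

+1.51 V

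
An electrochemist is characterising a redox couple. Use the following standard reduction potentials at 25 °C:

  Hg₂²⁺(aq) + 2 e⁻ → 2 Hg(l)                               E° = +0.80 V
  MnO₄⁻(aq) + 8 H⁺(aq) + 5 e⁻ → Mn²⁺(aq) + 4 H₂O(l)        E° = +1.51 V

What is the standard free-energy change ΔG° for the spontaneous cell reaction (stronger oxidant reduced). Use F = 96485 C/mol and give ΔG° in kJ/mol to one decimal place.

-685.0 kJ/mol

MnO₄⁻/Mn²⁺ (E° = +1.51 V) is the cathode; Hg₂²⁺/Hg (E° = +0.80 V) is the anode, so E°cell = +0.71 V.
Balancing electrons gives n = 10 (lcm of 5 and 2).
ΔG° = −nFE° = −(10)(96485)(+0.71) = -685,044 J = -685.0 kJ/mol.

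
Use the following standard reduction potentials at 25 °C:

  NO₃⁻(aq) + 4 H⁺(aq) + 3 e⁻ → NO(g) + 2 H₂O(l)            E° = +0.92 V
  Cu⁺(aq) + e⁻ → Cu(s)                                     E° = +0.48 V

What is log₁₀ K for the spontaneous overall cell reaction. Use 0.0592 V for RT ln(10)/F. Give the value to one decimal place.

Cathode: NO₃⁻/NO; anode: Cu⁺/Cu. E°cell = +0.44 V, n = 3.
log K = nE°cell / 0.0592 = (3)(+0.44) / 0.0592 = 22.3.

22.3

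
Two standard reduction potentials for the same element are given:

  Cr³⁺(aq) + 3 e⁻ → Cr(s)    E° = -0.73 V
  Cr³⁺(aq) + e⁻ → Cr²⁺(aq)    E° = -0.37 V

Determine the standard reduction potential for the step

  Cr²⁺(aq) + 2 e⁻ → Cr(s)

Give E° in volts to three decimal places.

Sequential free energies add, so n₃E°₃ = n₁E°₁ + n₂E°₂.
With n₃ = 3, and the known step contributing 1×(-0.37) V, the unknown satisfies 2·E° = 3×(-0.73) − 1×(-0.37) = -1.820.
E° = -1.820 / 2 = -0.910 V.

-0.910 V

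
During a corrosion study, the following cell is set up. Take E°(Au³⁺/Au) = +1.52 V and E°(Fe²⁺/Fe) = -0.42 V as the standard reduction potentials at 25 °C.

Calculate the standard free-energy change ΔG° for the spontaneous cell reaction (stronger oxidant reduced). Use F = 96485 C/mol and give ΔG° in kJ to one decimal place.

Au³⁺/Au (E° = +1.52 V) is the cathode; Fe²⁺/Fe (E° = -0.42 V) is the anode, so E°cell = +1.94 V.
Balancing electrons gives n = 6 (lcm of 3 and 2).
ΔG° = −nFE° = −(6)(96485)(+1.94) = -1,123,085 J = -1123.1 kJ.

-1123.1 kJ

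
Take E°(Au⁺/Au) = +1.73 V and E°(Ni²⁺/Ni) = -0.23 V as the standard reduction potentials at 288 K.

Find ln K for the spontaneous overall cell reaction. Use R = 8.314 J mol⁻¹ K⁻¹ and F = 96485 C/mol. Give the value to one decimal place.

Cathode: Au⁺/Au; anode: Ni²⁺/Ni. E°cell = (+1.73) − (-0.23) = +1.96 V, with n = 2.
ΔG° = −nFE° = −RT ln K, so ln K = nFE°/(RT) = (2)(96485)(+1.96) / ((8.314)(288)) = 157.959.

158.0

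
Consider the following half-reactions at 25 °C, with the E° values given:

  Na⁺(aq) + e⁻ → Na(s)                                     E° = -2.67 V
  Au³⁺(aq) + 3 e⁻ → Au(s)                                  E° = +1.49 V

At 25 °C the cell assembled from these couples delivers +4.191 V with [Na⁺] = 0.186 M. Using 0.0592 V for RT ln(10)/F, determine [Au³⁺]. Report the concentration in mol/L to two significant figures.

0.24 M

Au³⁺/Au is the cathode, Na⁺/Na the anode: E°cell = +4.16 V, n = 3.
Overall reaction: Au³⁺(aq) + 3 Na(s) → Au(s) + 3 Na⁺(aq); Q = [Na⁺]^3/[Au³⁺]^1.
From E = E° − (0.0592/n) log Q: log Q = (E° − E)·n/0.0592 = (+4.16 − (+4.191))·3/0.0592 = -1.5709.
So 1·log[Au³⁺] = 3·log(0.186) − log Q = -2.1915 − (-1.5709) = -0.6206; [Au³⁺] = 10^(-0.6206) ≈ 0.24 M.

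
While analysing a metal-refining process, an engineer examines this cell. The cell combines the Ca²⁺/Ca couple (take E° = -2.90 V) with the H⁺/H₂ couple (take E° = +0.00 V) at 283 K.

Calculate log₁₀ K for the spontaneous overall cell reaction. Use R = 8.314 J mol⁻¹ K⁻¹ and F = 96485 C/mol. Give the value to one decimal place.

Cathode: H⁺/H₂; anode: Ca²⁺/Ca. E°cell = (+0.00) − (-2.90) = +2.90 V, with n = 2.
ΔG° = −nFE° = −RT ln K, so ln K = nFE°/(RT) = (2)(96485)(+2.90) / ((8.314)(283)) = 237.844.
log₁₀ K = 237.844 / ln 10 = 103.3.

103.3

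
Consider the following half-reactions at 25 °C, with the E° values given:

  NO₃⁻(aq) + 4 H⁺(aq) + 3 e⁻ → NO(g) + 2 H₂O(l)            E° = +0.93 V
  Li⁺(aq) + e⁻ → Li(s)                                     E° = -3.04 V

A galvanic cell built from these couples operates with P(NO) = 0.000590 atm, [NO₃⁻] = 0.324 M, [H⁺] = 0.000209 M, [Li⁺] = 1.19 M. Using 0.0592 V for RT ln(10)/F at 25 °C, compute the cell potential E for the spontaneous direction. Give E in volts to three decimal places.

+3.729 V

NO₃⁻/NO is the cathode (higher E°), Li⁺/Li the anode: E°cell = +0.93 − (-3.04) = +3.97 V, n = 3.
Overall: NO₃⁻(aq) + 4 H⁺(aq) + 3 Li(s) → NO(g) + 2 H₂O(l) + 3 Li⁺(aq)
Q = P(NO)·[Li⁺]^3 / ([NO₃⁻]·[H⁺]^4); log Q = 12.206.
E = E° − (0.0592/n) log Q = +3.97 − (0.0592/3)(12.206) = +3.729 V.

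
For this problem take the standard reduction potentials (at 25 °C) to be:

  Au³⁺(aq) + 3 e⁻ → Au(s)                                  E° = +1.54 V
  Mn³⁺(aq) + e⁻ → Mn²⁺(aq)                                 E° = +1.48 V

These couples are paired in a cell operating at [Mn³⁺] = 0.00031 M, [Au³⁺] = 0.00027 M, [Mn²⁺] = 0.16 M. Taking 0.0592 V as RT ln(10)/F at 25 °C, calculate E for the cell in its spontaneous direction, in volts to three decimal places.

Au³⁺/Au is the cathode (higher E°), Mn³⁺/Mn²⁺ the anode: E°cell = +1.54 − (+1.48) = +0.06 V, n = 3.
Overall: Au³⁺(aq) + 3 Mn²⁺(aq) → Au(s) + 3 Mn³⁺(aq)
Q = [Mn³⁺]^3 / ([Au³⁺]·[Mn²⁺]^3); log Q = -4.570.
E = E° − (0.0592/n) log Q = +0.06 − (0.0592/3)(-4.570) = +0.150 V.

+0.150 V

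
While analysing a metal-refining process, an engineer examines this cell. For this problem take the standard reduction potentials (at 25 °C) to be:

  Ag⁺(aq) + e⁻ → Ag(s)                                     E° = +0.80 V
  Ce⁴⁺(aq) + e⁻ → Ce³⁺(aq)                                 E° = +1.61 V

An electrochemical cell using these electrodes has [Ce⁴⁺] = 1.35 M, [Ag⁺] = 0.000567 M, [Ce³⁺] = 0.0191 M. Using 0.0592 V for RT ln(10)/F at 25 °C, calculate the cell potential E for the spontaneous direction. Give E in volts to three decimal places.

Ce⁴⁺/Ce³⁺ is the cathode (higher E°), Ag⁺/Ag the anode: E°cell = +1.61 − (+0.80) = +0.81 V, n = 1.
Overall: Ce⁴⁺(aq) + Ag(s) → Ce³⁺(aq) + Ag⁺(aq)
Q = [Ce³⁺]·[Ag⁺] / ([Ce⁴⁺]); log Q = -5.096.
E = E° − (0.0592/n) log Q = +0.81 − (0.0592/1)(-5.096) = +1.112 V.

+1.112 V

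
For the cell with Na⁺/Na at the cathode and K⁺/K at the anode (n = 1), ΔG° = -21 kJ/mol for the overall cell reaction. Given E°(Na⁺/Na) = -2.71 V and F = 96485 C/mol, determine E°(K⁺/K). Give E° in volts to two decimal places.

-2.93 V

E°cell = −ΔG°/(nF) = −(-21×10³)/((1)(96485)) = +0.218 V.
Since Na⁺/Na is the cathode and K⁺/K the anode, E°cell = E°(Na⁺/Na) − E°(K⁺/K).
So E°(K⁺/K) = E°(Na⁺/Na) − E°cell = (-2.71) − (+0.218) = -2.93 V.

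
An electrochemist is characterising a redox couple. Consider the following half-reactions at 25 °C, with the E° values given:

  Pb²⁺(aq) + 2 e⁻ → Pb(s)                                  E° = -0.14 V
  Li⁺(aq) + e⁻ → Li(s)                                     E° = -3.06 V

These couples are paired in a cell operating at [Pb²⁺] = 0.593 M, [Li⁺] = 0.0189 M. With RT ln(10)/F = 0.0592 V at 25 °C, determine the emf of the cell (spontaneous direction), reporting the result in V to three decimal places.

+3.015 V

Pb²⁺/Pb is the cathode (higher E°), Li⁺/Li the anode: E°cell = -0.14 − (-3.06) = +2.92 V, n = 2.
Overall: Pb²⁺(aq) + 2 Li(s) → Pb(s) + 2 Li⁺(aq)
Q = [Li⁺]^2 / ([Pb²⁺]); log Q = -3.220.
E = E° − (0.0592/n) log Q = +2.92 − (0.0592/2)(-3.220) = +3.015 V.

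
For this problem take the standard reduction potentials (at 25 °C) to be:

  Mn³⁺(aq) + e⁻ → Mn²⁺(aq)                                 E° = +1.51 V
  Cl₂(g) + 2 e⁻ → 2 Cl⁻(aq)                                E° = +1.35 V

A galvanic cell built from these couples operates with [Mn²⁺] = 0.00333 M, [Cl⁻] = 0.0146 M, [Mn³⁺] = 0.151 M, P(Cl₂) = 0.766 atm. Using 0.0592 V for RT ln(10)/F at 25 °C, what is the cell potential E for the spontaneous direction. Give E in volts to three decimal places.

Mn³⁺/Mn²⁺ is the cathode (higher E°), Cl₂/Cl⁻ the anode: E°cell = +1.51 − (+1.35) = +0.16 V, n = 2.
Overall: 2 Mn³⁺(aq) + 2 Cl⁻(aq) → 2 Mn²⁺(aq) + Cl₂(g)
Q = [Mn²⁺]^2·P(Cl₂) / ([Mn³⁺]^2·[Cl⁻]^2); log Q = 0.242.
E = E° − (0.0592/n) log Q = +0.16 − (0.0592/2)(0.242) = +0.153 V.

+0.153 V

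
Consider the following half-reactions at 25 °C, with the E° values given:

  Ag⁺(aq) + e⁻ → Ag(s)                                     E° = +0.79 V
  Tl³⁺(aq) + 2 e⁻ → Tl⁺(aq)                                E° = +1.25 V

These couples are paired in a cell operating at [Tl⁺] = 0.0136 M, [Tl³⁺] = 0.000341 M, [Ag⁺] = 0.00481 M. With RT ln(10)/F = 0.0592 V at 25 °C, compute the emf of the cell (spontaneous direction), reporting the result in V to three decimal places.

Tl³⁺/Tl⁺ is the cathode (higher E°), Ag⁺/Ag the anode: E°cell = +1.25 − (+0.79) = +0.46 V, n = 2.
Overall: Tl³⁺(aq) + 2 Ag(s) → Tl⁺(aq) + 2 Ag⁺(aq)
Q = [Tl⁺]·[Ag⁺]^2 / ([Tl³⁺]); log Q = -3.035.
E = E° − (0.0592/n) log Q = +0.46 − (0.0592/2)(-3.035) = +0.550 V.

+0.550 V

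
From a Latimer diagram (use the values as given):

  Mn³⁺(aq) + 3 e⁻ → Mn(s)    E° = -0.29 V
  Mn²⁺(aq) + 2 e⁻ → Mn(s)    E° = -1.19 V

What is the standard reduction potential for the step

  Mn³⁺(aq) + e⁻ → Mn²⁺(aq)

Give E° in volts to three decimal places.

Sequential free energies add, so n₃E°₃ = n₁E°₁ + n₂E°₂.
With n₃ = 3, and the known step contributing 2×(-1.19) V, the unknown satisfies 1·E° = 3×(-0.29) − 2×(-1.19) = +1.510.
E° = +1.510 / 1 = +1.510 V.

+1.510 V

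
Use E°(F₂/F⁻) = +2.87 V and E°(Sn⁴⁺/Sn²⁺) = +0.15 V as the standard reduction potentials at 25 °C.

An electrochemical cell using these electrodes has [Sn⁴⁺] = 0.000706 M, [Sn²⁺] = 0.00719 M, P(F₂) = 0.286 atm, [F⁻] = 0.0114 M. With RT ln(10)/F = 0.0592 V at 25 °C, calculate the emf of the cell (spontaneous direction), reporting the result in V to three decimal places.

F₂/F⁻ is the cathode (higher E°), Sn⁴⁺/Sn²⁺ the anode: E°cell = +2.87 − (+0.15) = +2.72 V, n = 2.
Overall: F₂(g) + Sn²⁺(aq) → 2 F⁻(aq) + Sn⁴⁺(aq)
Q = [F⁻]^2·[Sn⁴⁺] / (P(F₂)·[Sn²⁺]); log Q = -4.350.
E = E° − (0.0592/n) log Q = +2.72 − (0.0592/2)(-4.350) = +2.849 V.

+2.849 V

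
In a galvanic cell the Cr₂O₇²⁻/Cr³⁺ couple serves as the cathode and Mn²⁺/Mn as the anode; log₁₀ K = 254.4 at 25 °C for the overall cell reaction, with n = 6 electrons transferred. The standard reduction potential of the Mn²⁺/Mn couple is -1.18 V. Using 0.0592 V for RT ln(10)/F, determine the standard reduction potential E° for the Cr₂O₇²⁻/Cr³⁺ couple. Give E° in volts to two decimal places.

E°cell = (0.0592/n)·log K = (0.0592/6)(254.4) = +2.510 V.
Since Cr₂O₇²⁻/Cr³⁺ is the cathode and Mn²⁺/Mn the anode, E°cell = E°(Cr₂O₇²⁻/Cr³⁺) − E°(Mn²⁺/Mn).
So E°(Cr₂O₇²⁻/Cr³⁺) = E°cell + E°(Mn²⁺/Mn) = +2.510 + (-1.18) = +1.33 V.

+1.33 V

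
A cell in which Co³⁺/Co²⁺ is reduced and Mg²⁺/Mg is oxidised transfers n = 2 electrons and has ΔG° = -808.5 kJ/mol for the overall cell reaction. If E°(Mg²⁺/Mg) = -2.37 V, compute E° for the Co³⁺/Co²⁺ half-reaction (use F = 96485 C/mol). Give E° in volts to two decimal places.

+1.82 V

E°cell = −ΔG°/(nF) = −(-808.5×10³)/((2)(96485)) = +4.190 V.
Since Co³⁺/Co²⁺ is the cathode and Mg²⁺/Mg the anode, E°cell = E°(Co³⁺/Co²⁺) − E°(Mg²⁺/Mg).
So E°(Co³⁺/Co²⁺) = E°cell + E°(Mg²⁺/Mg) = +4.190 + (-2.37) = +1.82 V.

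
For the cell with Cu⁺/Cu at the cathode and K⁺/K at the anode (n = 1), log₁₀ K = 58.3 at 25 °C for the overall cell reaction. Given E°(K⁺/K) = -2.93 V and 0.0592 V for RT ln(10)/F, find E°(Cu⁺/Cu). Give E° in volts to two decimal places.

+0.52 V

E°cell = (0.0592/n)·log K = (0.0592/1)(58.3) = +3.451 V.
Since Cu⁺/Cu is the cathode and K⁺/K the anode, E°cell = E°(Cu⁺/Cu) − E°(K⁺/K).
So E°(Cu⁺/Cu) = E°cell + E°(K⁺/K) = +3.451 + (-2.93) = +0.52 V.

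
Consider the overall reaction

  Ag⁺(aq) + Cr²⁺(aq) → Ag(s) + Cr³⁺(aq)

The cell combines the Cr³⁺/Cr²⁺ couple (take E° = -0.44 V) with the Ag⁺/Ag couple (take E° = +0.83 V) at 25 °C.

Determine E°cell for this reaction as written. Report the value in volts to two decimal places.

+1.27 V

The Ag⁺/Ag couple has the higher reduction potential, so it is the cathode; Cr³⁺/Cr²⁺ is oxidised at the anode.
E°cell = E°(cathode) − E°(anode) = (+0.83) − (-0.44) = +1.27 V.
Since E°cell > 0, the reaction is spontaneous under standard conditions.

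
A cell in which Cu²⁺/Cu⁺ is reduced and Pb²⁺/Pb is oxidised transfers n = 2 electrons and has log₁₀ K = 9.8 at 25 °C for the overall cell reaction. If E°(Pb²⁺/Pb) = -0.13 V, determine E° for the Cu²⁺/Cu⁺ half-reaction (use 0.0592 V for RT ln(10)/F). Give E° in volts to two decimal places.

+0.16 V

E°cell = (0.0592/n)·log K = (0.0592/2)(9.8) = +0.290 V.
Since Cu²⁺/Cu⁺ is the cathode and Pb²⁺/Pb the anode, E°cell = E°(Cu²⁺/Cu⁺) − E°(Pb²⁺/Pb).
So E°(Cu²⁺/Cu⁺) = E°cell + E°(Pb²⁺/Pb) = +0.290 + (-0.13) = +0.16 V.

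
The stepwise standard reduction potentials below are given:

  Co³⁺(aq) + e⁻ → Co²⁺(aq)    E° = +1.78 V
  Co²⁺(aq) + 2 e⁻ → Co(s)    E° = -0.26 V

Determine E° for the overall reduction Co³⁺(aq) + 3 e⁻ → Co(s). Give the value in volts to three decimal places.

+0.420 V

Adding the free-energy changes (−nFE°) of the two steps gives −n₃FE°₃ = −n₁FE°₁ − n₂FE°₂.
E°₃ = (1×+1.78 + 2×-0.26) / 3 = (+1.260) / 3 = +0.420 V.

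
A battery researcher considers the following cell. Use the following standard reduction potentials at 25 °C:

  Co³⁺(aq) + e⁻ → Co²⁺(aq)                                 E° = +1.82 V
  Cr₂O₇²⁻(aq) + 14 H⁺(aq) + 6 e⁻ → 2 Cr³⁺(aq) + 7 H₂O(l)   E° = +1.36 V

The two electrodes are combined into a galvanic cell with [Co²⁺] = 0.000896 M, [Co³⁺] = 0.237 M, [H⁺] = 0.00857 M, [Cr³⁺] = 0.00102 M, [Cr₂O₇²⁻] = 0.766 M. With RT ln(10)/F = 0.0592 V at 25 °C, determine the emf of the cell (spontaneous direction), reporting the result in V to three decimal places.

Co³⁺/Co²⁺ is the cathode (higher E°), Cr₂O₇²⁻/Cr³⁺ the anode: E°cell = +1.82 − (+1.36) = +0.46 V, n = 6.
Overall: 6 Co³⁺(aq) + 2 Cr³⁺(aq) + 7 H₂O(l) → 6 Co²⁺(aq) + Cr₂O₇²⁻(aq) + 14 H⁺(aq)
Q = [Co²⁺]^6·[Cr₂O₇²⁻]·[H⁺]^14 / ([Co³⁺]^6·[Cr³⁺]^2); log Q = -37.606.
E = E° − (0.0592/n) log Q = +0.46 − (0.0592/6)(-37.606) = +0.831 V.

+0.831 V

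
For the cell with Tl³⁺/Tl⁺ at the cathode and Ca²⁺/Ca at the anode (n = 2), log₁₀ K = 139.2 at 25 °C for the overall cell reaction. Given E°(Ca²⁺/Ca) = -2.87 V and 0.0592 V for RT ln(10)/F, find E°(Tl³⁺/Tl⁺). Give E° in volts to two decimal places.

+1.25 V

E°cell = (0.0592/n)·log K = (0.0592/2)(139.2) = +4.120 V.
Since Tl³⁺/Tl⁺ is the cathode and Ca²⁺/Ca the anode, E°cell = E°(Tl³⁺/Tl⁺) − E°(Ca²⁺/Ca).
So E°(Tl³⁺/Tl⁺) = E°cell + E°(Ca²⁺/Ca) = +4.120 + (-2.87) = +1.25 V.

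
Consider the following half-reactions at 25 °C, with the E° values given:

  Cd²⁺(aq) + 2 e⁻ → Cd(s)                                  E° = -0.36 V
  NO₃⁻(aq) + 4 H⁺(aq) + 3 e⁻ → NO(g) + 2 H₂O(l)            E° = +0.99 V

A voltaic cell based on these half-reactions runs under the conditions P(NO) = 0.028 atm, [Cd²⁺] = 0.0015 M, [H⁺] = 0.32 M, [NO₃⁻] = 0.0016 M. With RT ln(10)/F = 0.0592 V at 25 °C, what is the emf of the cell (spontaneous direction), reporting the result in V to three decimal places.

NO₃⁻/NO is the cathode (higher E°), Cd²⁺/Cd the anode: E°cell = +0.99 − (-0.36) = +1.35 V, n = 6.
Overall: 2 NO₃⁻(aq) + 8 H⁺(aq) + 3 Cd(s) → 2 NO(g) + 4 H₂O(l) + 3 Cd²⁺(aq)
Q = P(NO)^2·[Cd²⁺]^3 / ([NO₃⁻]^2·[H⁺]^8); log Q = -2.027.
E = E° − (0.0592/n) log Q = +1.35 − (0.0592/6)(-2.027) = +1.370 V.

+1.370 V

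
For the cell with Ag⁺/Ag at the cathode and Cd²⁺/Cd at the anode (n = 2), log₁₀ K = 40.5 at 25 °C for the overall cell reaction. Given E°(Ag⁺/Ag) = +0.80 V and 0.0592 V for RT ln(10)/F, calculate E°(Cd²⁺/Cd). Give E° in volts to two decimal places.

E°cell = (0.0592/n)·log K = (0.0592/2)(40.5) = +1.199 V.
Since Ag⁺/Ag is the cathode and Cd²⁺/Cd the anode, E°cell = E°(Ag⁺/Ag) − E°(Cd²⁺/Cd).
So E°(Cd²⁺/Cd) = E°(Ag⁺/Ag) − E°cell = (+0.80) − (+1.199) = -0.40 V.

-0.40 V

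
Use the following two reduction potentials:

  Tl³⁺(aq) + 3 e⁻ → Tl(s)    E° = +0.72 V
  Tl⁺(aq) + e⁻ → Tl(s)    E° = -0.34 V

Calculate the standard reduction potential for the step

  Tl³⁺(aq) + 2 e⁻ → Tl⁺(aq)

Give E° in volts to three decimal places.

Sequential free energies add, so n₃E°₃ = n₁E°₁ + n₂E°₂.
With n₃ = 3, and the known step contributing 1×(-0.34) V, the unknown satisfies 2·E° = 3×(+0.72) − 1×(-0.34) = +2.500.
E° = +2.500 / 2 = +1.250 V.

+1.250 V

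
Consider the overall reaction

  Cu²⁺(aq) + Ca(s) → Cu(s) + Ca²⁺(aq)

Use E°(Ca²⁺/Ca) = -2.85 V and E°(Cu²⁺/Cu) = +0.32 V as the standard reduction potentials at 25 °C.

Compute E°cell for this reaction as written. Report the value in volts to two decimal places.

The Cu²⁺/Cu couple has the higher reduction potential, so it is the cathode; Ca²⁺/Ca is oxidised at the anode.
E°cell = E°(cathode) − E°(anode) = (+0.32) − (-2.85) = +3.17 V.

+3.17 V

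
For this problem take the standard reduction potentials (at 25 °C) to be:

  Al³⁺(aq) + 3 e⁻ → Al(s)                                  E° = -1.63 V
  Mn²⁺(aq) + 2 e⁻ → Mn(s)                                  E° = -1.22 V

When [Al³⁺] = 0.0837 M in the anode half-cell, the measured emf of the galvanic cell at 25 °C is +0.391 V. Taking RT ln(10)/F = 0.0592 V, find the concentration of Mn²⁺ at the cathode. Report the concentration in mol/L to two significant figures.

Mn²⁺/Mn is the cathode, Al³⁺/Al the anode: E°cell = +0.41 V, n = 6.
Overall reaction: 3 Mn²⁺(aq) + 2 Al(s) → 3 Mn(s) + 2 Al³⁺(aq); Q = [Al³⁺]^2/[Mn²⁺]^3.
From E = E° − (0.0592/n) log Q: log Q = (E° − E)·n/0.0592 = (+0.41 − (+0.391))·6/0.0592 = 1.9257.
So 3·log[Mn²⁺] = 2·log(0.0837) − log Q = -2.1545 − (1.9257) = -4.0802; log[Mn²⁺] = -4.0802 / 3 = -1.3601; [Mn²⁺] = 10^(-1.3601) ≈ 0.044 M.

0.044 M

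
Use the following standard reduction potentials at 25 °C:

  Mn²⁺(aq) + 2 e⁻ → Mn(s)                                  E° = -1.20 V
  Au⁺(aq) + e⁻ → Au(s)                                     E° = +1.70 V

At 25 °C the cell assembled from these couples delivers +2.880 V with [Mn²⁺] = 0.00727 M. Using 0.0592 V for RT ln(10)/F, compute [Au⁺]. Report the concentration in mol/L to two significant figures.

Au⁺/Au is the cathode, Mn²⁺/Mn the anode: E°cell = +2.90 V, n = 2.
Overall reaction: 2 Au⁺(aq) + Mn(s) → 2 Au(s) + Mn²⁺(aq); Q = [Mn²⁺]^1/[Au⁺]^2.
From E = E° − (0.0592/n) log Q: log Q = (E° − E)·n/0.0592 = (+2.90 − (+2.880))·2/0.0592 = 0.6757.
So 2·log[Au⁺] = 1·log(0.00727) − log Q = -2.1385 − (0.6757) = -2.8142; log[Au⁺] = -2.8142 / 2 = -1.4071; [Au⁺] = 10^(-1.4071) ≈ 0.039 M.

0.039 M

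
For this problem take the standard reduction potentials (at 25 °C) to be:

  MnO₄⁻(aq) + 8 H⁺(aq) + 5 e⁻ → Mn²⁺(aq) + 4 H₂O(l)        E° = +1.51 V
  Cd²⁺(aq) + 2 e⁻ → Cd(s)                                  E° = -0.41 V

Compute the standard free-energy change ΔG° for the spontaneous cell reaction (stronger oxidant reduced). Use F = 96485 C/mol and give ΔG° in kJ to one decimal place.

-1852.5 kJ

MnO₄⁻/Mn²⁺ (E° = +1.51 V) is the cathode; Cd²⁺/Cd (E° = -0.41 V) is the anode, so E°cell = +1.92 V.
Balancing electrons gives n = 10 (lcm of 5 and 2).
ΔG° = −nFE° = −(10)(96485)(+1.92) = -1,852,512 J = -1852.5 kJ.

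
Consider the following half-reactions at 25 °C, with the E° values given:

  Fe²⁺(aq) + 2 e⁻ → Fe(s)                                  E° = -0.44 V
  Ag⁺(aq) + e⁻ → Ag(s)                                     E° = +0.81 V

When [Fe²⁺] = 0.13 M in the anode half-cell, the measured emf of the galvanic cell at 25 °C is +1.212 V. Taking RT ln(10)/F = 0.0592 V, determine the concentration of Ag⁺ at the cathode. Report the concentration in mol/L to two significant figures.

Ag⁺/Ag is the cathode, Fe²⁺/Fe the anode: E°cell = +1.25 V, n = 2.
Overall reaction: 2 Ag⁺(aq) + Fe(s) → 2 Ag(s) + Fe²⁺(aq); Q = [Fe²⁺]^1/[Ag⁺]^2.
From E = E° − (0.0592/n) log Q: log Q = (E° − E)·n/0.0592 = (+1.25 − (+1.212))·2/0.0592 = 1.2838.
So 2·log[Ag⁺] = 1·log(0.13) − log Q = -0.8861 − (1.2838) = -2.1699; log[Ag⁺] = -2.1699 / 2 = -1.0850; [Ag⁺] = 10^(-1.0850) ≈ 0.082 M.

0.082 M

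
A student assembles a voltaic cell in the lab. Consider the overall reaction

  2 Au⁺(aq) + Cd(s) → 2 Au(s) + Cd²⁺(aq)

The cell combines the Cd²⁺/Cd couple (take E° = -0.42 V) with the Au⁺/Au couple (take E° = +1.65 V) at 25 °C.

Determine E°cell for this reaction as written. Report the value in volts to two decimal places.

The Au⁺/Au couple has the higher reduction potential, so it is the cathode; Cd²⁺/Cd is oxidised at the anode.
E°cell = E°(cathode) − E°(anode) = (+1.65) − (-0.42) = +2.07 V.

+2.07 V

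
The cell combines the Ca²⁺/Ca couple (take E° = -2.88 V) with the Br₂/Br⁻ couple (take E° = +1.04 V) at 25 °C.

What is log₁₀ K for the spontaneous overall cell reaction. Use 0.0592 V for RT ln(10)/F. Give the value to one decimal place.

Cathode: Br₂/Br⁻; anode: Ca²⁺/Ca. E°cell = +3.92 V, n = 2.
log K = nE°cell / 0.0592 = (2)(+3.92) / 0.0592 = 132.4.

132.4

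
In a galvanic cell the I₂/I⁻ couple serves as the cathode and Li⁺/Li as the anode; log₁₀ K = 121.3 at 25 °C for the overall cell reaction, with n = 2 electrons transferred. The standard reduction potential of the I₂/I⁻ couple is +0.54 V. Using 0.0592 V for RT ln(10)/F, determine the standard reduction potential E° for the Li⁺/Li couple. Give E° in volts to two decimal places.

-3.05 V

E°cell = (0.0592/n)·log K = (0.0592/2)(121.3) = +3.590 V.
Since I₂/I⁻ is the cathode and Li⁺/Li the anode, E°cell = E°(I₂/I⁻) − E°(Li⁺/Li).
So E°(Li⁺/Li) = E°(I₂/I⁻) − E°cell = (+0.54) − (+3.590) = -3.05 V.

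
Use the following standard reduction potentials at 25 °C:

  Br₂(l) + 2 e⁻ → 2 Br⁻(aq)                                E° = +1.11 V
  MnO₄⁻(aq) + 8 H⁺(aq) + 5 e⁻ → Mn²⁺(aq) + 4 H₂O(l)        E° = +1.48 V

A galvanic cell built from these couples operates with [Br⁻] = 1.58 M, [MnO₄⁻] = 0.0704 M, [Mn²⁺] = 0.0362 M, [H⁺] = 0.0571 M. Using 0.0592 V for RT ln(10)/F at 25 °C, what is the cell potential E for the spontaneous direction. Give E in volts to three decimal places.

MnO₄⁻/Mn²⁺ is the cathode (higher E°), Br₂/Br⁻ the anode: E°cell = +1.48 − (+1.11) = +0.37 V, n = 10.
Overall: 2 MnO₄⁻(aq) + 16 H⁺(aq) + 10 Br⁻(aq) → 2 Mn²⁺(aq) + 8 H₂O(l) + 5 Br₂(l)
Q = [Mn²⁺]^2 / ([MnO₄⁻]^2·[H⁺]^16·[Br⁻]^10); log Q = 17.330.
E = E° − (0.0592/n) log Q = +0.37 − (0.0592/10)(17.330) = +0.267 V.

+0.267 V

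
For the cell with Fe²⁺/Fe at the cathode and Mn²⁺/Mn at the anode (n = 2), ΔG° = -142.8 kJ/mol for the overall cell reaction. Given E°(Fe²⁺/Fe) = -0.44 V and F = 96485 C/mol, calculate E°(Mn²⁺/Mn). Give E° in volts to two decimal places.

-1.18 V

E°cell = −ΔG°/(nF) = −(-142.8×10³)/((2)(96485)) = +0.740 V.
Since Fe²⁺/Fe is the cathode and Mn²⁺/Mn the anode, E°cell = E°(Fe²⁺/Fe) − E°(Mn²⁺/Mn).
So E°(Mn²⁺/Mn) = E°(Fe²⁺/Fe) − E°cell = (-0.44) − (+0.740) = -1.18 V.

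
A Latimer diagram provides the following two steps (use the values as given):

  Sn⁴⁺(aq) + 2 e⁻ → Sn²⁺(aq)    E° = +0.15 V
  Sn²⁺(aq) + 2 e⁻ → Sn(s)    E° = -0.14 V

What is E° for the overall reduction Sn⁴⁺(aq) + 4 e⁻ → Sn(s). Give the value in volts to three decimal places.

Standard free energies of sequential steps add: ΔG°₃ = ΔG°₁ + ΔG°₂, so n₃E°₃ = n₁E°₁ + n₂E°₂.
E°₃ = (2×+0.15 + 2×-0.14) / 4 = (+0.020) / 4 = +0.005 V.

+0.005 V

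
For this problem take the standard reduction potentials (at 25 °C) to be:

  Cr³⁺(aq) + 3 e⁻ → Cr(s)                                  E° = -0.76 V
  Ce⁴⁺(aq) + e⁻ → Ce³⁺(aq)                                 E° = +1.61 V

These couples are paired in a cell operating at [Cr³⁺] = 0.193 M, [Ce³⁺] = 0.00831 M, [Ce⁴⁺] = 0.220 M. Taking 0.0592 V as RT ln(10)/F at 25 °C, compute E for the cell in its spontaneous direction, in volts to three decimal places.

Ce⁴⁺/Ce³⁺ is the cathode (higher E°), Cr³⁺/Cr the anode: E°cell = +1.61 − (-0.76) = +2.37 V, n = 3.
Overall: 3 Ce⁴⁺(aq) + Cr(s) → 3 Ce³⁺(aq) + Cr³⁺(aq)
Q = [Ce³⁺]^3·[Cr³⁺] / ([Ce⁴⁺]^3); log Q = -4.983.
E = E° − (0.0592/n) log Q = +2.37 − (0.0592/3)(-4.983) = +2.468 V.

+2.468 V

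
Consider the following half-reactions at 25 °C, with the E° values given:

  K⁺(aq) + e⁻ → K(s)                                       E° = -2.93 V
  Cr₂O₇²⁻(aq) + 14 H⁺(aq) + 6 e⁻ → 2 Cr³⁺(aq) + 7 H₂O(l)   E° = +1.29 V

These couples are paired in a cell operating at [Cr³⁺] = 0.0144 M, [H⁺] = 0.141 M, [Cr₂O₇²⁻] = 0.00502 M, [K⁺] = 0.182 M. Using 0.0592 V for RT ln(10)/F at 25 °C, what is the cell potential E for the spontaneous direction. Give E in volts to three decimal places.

+4.160 V

Cr₂O₇²⁻/Cr³⁺ is the cathode (higher E°), K⁺/K the anode: E°cell = +1.29 − (-2.93) = +4.22 V, n = 6.
Overall: Cr₂O₇²⁻(aq) + 14 H⁺(aq) + 6 K(s) → 2 Cr³⁺(aq) + 7 H₂O(l) + 6 K⁺(aq)
Q = [Cr³⁺]^2·[K⁺]^6 / ([Cr₂O₇²⁻]·[H⁺]^14); log Q = 6.087.
E = E° − (0.0592/n) log Q = +4.22 − (0.0592/6)(6.087) = +4.160 V.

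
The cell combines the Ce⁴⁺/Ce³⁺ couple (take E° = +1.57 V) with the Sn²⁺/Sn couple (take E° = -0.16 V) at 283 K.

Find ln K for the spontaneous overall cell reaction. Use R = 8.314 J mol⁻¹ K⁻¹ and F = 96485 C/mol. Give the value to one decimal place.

141.9

Cathode: Ce⁴⁺/Ce³⁺; anode: Sn²⁺/Sn. E°cell = (+1.57) − (-0.16) = +1.73 V, with n = 2.
ΔG° = −nFE° = −RT ln K, so ln K = nFE°/(RT) = (2)(96485)(+1.73) / ((8.314)(283)) = 141.886.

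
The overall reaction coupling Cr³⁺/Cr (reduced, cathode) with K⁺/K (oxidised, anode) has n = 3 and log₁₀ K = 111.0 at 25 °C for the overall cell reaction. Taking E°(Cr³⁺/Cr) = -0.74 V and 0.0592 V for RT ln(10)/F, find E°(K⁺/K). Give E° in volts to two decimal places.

-2.93 V

E°cell = (0.0592/n)·log K = (0.0592/3)(111.0) = +2.190 V.
Since Cr³⁺/Cr is the cathode and K⁺/K the anode, E°cell = E°(Cr³⁺/Cr) − E°(K⁺/K).
So E°(K⁺/K) = E°(Cr³⁺/Cr) − E°cell = (-0.74) − (+2.190) = -2.93 V.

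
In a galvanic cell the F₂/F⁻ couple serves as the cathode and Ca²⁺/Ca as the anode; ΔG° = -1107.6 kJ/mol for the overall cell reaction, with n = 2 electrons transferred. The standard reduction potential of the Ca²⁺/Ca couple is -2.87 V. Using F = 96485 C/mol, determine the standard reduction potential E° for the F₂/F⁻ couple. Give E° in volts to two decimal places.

E°cell = −ΔG°/(nF) = −(-1107.6×10³)/((2)(96485)) = +5.740 V.
Since F₂/F⁻ is the cathode and Ca²⁺/Ca the anode, E°cell = E°(F₂/F⁻) − E°(Ca²⁺/Ca).
So E°(F₂/F⁻) = E°cell + E°(Ca²⁺/Ca) = +5.740 + (-2.87) = +2.87 V.

+2.87 V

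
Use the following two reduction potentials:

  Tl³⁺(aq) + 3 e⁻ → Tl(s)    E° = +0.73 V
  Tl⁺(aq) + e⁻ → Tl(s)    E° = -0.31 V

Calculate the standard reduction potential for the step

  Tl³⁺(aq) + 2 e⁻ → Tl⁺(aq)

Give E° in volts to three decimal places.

Sequential free energies add, so n₃E°₃ = n₁E°₁ + n₂E°₂.
With n₃ = 3, and the known step contributing 1×(-0.31) V, the unknown satisfies 2·E° = 3×(+0.73) − 1×(-0.31) = +2.500.
E° = +2.500 / 2 = +1.250 V.

+1.250 V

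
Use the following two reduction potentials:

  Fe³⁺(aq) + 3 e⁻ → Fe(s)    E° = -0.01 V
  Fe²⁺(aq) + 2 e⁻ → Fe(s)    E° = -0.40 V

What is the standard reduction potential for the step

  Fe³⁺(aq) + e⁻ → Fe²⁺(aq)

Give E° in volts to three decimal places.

+0.770 V

Sequential free energies add, so n₃E°₃ = n₁E°₁ + n₂E°₂.
With n₃ = 3, and the known step contributing 2×(-0.40) V, the unknown satisfies 1·E° = 3×(-0.01) − 2×(-0.40) = +0.770.
E° = +0.770 / 1 = +0.770 V.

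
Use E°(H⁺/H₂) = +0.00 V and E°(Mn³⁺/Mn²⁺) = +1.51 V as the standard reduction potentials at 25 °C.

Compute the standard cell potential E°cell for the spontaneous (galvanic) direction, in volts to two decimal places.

+1.51 V

The Mn³⁺/Mn²⁺ couple has the higher reduction potential, so it is the cathode; H⁺/H₂ is oxidised at the anode.
E°cell = E°(cathode) − E°(anode) = (+1.51) − (+0.00) = +1.51 V.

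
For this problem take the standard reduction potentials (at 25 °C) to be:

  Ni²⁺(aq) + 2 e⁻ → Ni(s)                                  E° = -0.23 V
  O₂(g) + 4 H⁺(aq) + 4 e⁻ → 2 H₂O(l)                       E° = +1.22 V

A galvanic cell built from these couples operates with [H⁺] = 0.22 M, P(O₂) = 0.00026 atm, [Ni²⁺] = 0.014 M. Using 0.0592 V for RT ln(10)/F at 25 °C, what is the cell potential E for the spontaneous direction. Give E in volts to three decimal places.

O₂/H₂O is the cathode (higher E°), Ni²⁺/Ni the anode: E°cell = +1.22 − (-0.23) = +1.45 V, n = 4.
Overall: O₂(g) + 4 H⁺(aq) + 2 Ni(s) → 2 H₂O(l) + 2 Ni²⁺(aq)
Q = [Ni²⁺]^2 / (P(O₂)·[H⁺]^4); log Q = 2.508.
E = E° − (0.0592/n) log Q = +1.45 − (0.0592/4)(2.508) = +1.413 V.

+1.413 V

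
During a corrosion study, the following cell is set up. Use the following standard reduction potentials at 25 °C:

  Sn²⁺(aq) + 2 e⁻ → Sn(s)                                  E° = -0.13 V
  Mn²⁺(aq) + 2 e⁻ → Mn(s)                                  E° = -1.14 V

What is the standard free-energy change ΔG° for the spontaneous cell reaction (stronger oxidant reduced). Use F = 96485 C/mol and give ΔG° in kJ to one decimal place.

Sn²⁺/Sn (E° = -0.13 V) is the cathode; Mn²⁺/Mn (E° = -1.14 V) is the anode, so E°cell = +1.01 V.
Balancing electrons gives n = 2 (lcm of 2 and 2).
ΔG° = −nFE° = −(2)(96485)(+1.01) = -194,900 J = -194.9 kJ.

-194.9 kJ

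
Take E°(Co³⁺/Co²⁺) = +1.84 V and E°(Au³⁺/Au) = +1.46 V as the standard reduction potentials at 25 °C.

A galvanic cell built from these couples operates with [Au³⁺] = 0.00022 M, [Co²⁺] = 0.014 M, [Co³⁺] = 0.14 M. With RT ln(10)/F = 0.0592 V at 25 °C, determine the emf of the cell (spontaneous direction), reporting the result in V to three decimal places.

Co³⁺/Co²⁺ is the cathode (higher E°), Au³⁺/Au the anode: E°cell = +1.84 − (+1.46) = +0.38 V, n = 3.
Overall: 3 Co³⁺(aq) + Au(s) → 3 Co²⁺(aq) + Au³⁺(aq)
Q = [Co²⁺]^3·[Au³⁺] / ([Co³⁺]^3); log Q = -6.658.
E = E° − (0.0592/n) log Q = +0.38 − (0.0592/3)(-6.658) = +0.511 V.

+0.511 V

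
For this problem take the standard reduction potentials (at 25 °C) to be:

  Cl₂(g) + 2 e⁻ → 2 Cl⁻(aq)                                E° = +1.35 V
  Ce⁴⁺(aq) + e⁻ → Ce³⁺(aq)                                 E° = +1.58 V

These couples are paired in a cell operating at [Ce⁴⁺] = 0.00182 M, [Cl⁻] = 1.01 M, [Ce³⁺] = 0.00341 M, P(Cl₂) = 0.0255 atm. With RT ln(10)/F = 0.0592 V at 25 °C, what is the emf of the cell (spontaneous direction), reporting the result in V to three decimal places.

+0.261 V

Ce⁴⁺/Ce³⁺ is the cathode (higher E°), Cl₂/Cl⁻ the anode: E°cell = +1.58 − (+1.35) = +0.23 V, n = 2.
Overall: 2 Ce⁴⁺(aq) + 2 Cl⁻(aq) → 2 Ce³⁺(aq) + Cl₂(g)
Q = [Ce³⁺]^2·P(Cl₂) / ([Ce⁴⁺]^2·[Cl⁻]^2); log Q = -1.057.
E = E° − (0.0592/n) log Q = +0.23 − (0.0592/2)(-1.057) = +0.261 V.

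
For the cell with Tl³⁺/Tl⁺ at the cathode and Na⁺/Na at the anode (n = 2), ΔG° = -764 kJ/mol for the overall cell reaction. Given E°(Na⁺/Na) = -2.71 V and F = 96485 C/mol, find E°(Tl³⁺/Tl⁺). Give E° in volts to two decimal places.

E°cell = −ΔG°/(nF) = −(-764×10³)/((2)(96485)) = +3.959 V.
Since Tl³⁺/Tl⁺ is the cathode and Na⁺/Na the anode, E°cell = E°(Tl³⁺/Tl⁺) − E°(Na⁺/Na).
So E°(Tl³⁺/Tl⁺) = E°cell + E°(Na⁺/Na) = +3.959 + (-2.71) = +1.25 V.

+1.25 V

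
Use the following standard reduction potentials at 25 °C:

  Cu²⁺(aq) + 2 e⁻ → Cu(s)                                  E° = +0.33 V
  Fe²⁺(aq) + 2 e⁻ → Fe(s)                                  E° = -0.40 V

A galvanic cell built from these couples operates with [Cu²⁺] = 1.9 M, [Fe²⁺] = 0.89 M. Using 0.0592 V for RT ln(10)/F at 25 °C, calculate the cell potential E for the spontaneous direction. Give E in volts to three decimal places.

Cu²⁺/Cu is the cathode (higher E°), Fe²⁺/Fe the anode: E°cell = +0.33 − (-0.40) = +0.73 V, n = 2.
Overall: Cu²⁺(aq) + Fe(s) → Cu(s) + Fe²⁺(aq)
Q = [Fe²⁺] / ([Cu²⁺]); log Q = -0.329.
E = E° − (0.0592/n) log Q = +0.73 − (0.0592/2)(-0.329) = +0.740 V.

+0.740 V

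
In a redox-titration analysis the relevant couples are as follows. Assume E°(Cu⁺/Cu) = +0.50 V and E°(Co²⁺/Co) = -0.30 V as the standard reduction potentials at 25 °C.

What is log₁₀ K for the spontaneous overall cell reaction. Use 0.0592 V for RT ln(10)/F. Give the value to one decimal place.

27.0

Cathode: Cu⁺/Cu; anode: Co²⁺/Co. E°cell = +0.80 V, n = 2.
log K = nE°cell / 0.0592 = (2)(+0.80) / 0.0592 = 27.0.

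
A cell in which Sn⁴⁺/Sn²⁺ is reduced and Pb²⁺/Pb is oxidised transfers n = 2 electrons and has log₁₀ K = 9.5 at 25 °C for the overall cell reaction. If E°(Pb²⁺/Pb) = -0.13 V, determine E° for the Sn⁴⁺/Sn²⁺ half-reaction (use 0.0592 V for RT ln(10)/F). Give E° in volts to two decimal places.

E°cell = (0.0592/n)·log K = (0.0592/2)(9.5) = +0.281 V.
Since Sn⁴⁺/Sn²⁺ is the cathode and Pb²⁺/Pb the anode, E°cell = E°(Sn⁴⁺/Sn²⁺) − E°(Pb²⁺/Pb).
So E°(Sn⁴⁺/Sn²⁺) = E°cell + E°(Pb²⁺/Pb) = +0.281 + (-0.13) = +0.15 V.

+0.15 V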